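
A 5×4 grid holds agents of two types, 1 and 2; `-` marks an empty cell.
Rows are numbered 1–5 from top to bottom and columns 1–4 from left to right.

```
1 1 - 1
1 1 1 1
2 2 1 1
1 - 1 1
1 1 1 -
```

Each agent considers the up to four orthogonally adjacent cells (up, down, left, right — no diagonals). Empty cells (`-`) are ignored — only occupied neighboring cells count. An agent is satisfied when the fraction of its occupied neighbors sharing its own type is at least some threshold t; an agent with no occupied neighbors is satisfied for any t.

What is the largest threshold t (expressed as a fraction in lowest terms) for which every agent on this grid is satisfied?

1/3

(1,1)1 2/2
(1,2)1 2/2
(1,4)1 1/1
(2,1)1 2/3
(2,2)1 3/4
(2,3)1 3/3
(2,4)1 3/3
(3,1)2 1/3
(3,2)2 1/3
(3,3)1 3/4
(3,4)1 3/3
(4,1)1 1/2
(4,3)1 3/3
(4,4)1 2/2
(5,1)1 2/2
(5,2)1 2/2
(5,3)1 2/2
The smallest same-type fraction is 1/3 at (3,1), which reduces to 1/3. Any threshold above that leaves this agent unsatisfied.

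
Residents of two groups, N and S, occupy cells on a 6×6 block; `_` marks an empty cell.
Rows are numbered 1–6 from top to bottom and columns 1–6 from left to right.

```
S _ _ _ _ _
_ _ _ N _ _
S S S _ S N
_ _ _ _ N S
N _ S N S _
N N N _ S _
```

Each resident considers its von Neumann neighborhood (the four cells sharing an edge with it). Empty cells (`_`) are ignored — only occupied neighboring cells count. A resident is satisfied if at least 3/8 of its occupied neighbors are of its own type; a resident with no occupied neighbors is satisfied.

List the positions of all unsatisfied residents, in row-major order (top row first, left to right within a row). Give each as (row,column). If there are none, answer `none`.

(1,1)S 0/0 ✓
(2,4)N 0/0 ✓
(3,1)S 1/1 ✓
(3,2)S 2/2 ✓
(3,3)S 1/1 ✓
(3,5)S 0/2 ✗
(3,6)N 0/2 ✗
(4,5)N 0/3 ✗
(4,6)S 0/2 ✗
(5,1)N 1/1 ✓
(5,3)S 0/2 ✗
(5,4)N 0/2 ✗
(5,5)S 1/3 ✗
(6,1)N 2/2 ✓
(6,2)N 2/2 ✓
(6,3)N 1/2 ✓
(6,5)S 1/1 ✓

(3,5), (3,6), (4,5), (4,6), (5,3), (5,4), (5,5)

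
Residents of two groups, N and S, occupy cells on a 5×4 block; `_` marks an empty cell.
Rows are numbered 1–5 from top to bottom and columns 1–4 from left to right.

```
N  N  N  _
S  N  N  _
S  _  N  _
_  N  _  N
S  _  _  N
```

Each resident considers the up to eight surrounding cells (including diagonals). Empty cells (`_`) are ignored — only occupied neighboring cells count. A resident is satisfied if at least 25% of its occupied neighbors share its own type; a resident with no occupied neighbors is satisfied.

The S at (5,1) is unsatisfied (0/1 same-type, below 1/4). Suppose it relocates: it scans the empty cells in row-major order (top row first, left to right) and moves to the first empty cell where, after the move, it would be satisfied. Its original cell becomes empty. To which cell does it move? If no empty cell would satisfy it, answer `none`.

(3,2)

Vacating (5,1). Empty cells in order:
  (1,4): 0/2 same-type → still unsatisfied.
  (2,4): 0/3 same-type → still unsatisfied.
  (3,2): 2/6 same-type → satisfied — stop here.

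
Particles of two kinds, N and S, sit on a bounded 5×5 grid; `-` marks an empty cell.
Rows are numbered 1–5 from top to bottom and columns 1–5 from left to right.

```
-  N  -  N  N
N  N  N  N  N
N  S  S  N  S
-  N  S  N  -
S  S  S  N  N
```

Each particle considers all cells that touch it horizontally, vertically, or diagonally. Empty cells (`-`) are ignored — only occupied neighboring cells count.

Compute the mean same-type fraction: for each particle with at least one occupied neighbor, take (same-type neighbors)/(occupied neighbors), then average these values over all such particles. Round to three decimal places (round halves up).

(1,2)N 3/3
(1,4)N 4/4
(1,5)N 3/3
(2,1)N 3/4
(2,2)N 4/6
(2,3)N 5/7
(2,4)N 5/7
(2,5)N 4/5
(3,1)N 3/4
(3,2)S 2/7
(3,3)S 2/8
(3,4)N 4/7
(3,5)S 0/4
(4,2)N 1/7
(4,3)S 4/8
(4,4)N 3/7
(5,1)S 1/2
(5,2)S 3/4
(5,3)S 2/5
(5,4)N 2/4
(5,5)N 2/2
Sum over 21 particles: 3/3 + 4/4 + 3/3 + 3/4 + 4/6 + 5/7 + 5/7 + 4/5 + 3/4 + 2/7 + 2/8 + 4/7 + 0/4 + 1/7 + 4/8 + 3/7 + 1/2 + 3/4 + 2/5 + 2/4 + 2/2 = 1336/105; mean = 1336/105 ÷ 21 = 1336/2205 = 0.605895… → 0.606.

0.606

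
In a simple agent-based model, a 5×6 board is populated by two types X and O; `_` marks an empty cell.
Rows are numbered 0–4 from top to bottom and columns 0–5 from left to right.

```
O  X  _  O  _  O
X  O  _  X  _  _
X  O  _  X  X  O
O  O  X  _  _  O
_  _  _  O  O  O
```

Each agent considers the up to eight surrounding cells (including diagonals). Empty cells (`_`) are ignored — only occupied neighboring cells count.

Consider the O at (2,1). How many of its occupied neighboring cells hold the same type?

Occupied neighbors of (2,1): (1,0)=X, (1,1)=O, (2,0)=X, (3,0)=O, (3,1)=O, (3,2)=X.
Same type (O): 3 of 6.

3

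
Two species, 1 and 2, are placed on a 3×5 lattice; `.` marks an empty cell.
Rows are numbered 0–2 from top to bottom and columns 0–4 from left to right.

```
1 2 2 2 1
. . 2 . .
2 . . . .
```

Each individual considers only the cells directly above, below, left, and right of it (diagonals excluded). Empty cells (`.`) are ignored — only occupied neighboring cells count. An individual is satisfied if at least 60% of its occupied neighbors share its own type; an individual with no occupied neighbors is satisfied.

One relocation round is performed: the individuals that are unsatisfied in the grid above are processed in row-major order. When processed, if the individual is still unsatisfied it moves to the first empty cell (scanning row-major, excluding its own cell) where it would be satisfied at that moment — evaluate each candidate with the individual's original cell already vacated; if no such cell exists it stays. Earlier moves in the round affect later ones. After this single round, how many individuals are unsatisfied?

Initially unsatisfied (in order): (0,0), (0,1), (0,3), (0,4).
  (0,0) → (1,4).
  (0,1): now satisfied by earlier moves; stays.
  (0,3) → (0,0).
  (0,4): now satisfied by earlier moves; stays.
Resulting grid:
2 2 2 . 1
. . 2 . 1
2 . . . .
All satisfied now.

0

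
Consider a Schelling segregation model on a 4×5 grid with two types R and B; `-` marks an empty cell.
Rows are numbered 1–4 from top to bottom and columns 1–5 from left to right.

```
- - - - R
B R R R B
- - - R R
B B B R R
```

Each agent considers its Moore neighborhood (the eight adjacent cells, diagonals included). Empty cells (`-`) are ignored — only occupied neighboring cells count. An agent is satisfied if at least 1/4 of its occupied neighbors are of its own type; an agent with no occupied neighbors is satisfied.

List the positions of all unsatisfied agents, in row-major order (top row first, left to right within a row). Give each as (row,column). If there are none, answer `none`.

(1,5)R 1/2 ✓
(2,1)B 0/1 ✗
(2,2)R 1/2 ✓
(2,3)R 3/3 ✓
(2,4)R 4/5 ✓
(2,5)B 0/4 ✗
(3,4)R 5/7 ✓
(3,5)R 4/5 ✓
(4,1)B 1/1 ✓
(4,2)B 2/2 ✓
(4,3)B 1/3 ✓
(4,4)R 3/4 ✓
(4,5)R 3/3 ✓

(2,1), (2,5)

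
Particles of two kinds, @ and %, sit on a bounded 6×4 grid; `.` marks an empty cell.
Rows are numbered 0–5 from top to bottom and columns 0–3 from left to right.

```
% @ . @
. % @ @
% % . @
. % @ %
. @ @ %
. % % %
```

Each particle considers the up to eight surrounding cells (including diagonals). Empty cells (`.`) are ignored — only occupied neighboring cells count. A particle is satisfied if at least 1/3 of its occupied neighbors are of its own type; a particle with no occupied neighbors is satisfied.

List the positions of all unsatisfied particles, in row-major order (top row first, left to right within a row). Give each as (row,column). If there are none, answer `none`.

(0,0)% 1/2 ✓
(0,1)@ 1/3 ✓
(0,3)@ 2/2 ✓
(1,1)% 3/5 ✓
(1,2)@ 4/6 ✓
(1,3)@ 3/3 ✓
(2,0)% 3/3 ✓
(2,1)% 3/5 ✓
(2,3)@ 3/4 ✓
(3,1)% 2/5 ✓
(3,2)@ 3/7 ✓
(3,3)% 1/4 ✗
(4,1)@ 2/5 ✓
(4,2)@ 2/8 ✗
(4,3)% 3/5 ✓
(5,1)% 1/3 ✓
(5,2)% 3/5 ✓
(5,3)% 2/3 ✓

(3,3), (4,2)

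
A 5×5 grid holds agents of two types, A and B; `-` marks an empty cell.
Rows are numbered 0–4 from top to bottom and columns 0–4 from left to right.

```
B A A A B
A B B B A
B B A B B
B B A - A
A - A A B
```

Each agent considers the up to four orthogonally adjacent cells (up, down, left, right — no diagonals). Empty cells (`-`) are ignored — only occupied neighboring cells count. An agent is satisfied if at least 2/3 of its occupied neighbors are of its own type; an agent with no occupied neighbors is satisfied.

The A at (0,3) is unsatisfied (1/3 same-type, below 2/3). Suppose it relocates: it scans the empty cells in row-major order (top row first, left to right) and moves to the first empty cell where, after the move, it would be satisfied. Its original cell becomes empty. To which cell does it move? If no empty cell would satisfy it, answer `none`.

Vacating (0,3). Empty cells in order:
  (3,3): 3/4 same-type → satisfied — stop here.

(3,3)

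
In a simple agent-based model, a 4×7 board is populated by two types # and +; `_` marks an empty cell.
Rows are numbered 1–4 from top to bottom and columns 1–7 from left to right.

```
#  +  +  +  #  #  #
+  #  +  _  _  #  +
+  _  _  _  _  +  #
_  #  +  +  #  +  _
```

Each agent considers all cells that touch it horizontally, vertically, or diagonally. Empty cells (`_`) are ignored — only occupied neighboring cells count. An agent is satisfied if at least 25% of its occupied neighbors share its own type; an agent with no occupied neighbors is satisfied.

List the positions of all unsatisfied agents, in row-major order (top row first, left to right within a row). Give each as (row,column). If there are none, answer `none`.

(2,2), (2,7), (4,2), (4,5)

Row 1: (1,1)# 1/3 satisfied · (1,2)+ 3/5 satisfied · (1,3)+ 3/4 satisfied · (1,4)+ 2/3 satisfied · (1,5)# 2/3 satisfied · (1,6)# 3/4 satisfied · (1,7)# 2/3 satisfied
Row 2: (2,1)+ 2/4 satisfied · (2,2)# 1/6 not · (2,3)+ 3/4 satisfied · (2,6)# 4/6 satisfied · (2,7)+ 1/5 not
Row 3: (3,1)+ 1/3 satisfied · (3,6)+ 2/5 satisfied · (3,7)# 1/4 satisfied
Row 4: (4,2)# 0/2 not · (4,3)+ 1/2 satisfied · (4,4)+ 1/2 satisfied · (4,5)# 0/3 not · (4,6)+ 1/3 satisfied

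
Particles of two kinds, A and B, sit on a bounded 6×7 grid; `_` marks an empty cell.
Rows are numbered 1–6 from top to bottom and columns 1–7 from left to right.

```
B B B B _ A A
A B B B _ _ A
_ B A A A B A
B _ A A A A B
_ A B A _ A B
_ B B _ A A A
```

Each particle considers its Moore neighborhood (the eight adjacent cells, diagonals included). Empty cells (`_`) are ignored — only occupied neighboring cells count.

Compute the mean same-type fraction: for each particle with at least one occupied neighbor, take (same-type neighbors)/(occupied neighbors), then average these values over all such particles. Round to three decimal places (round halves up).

(1,1)B 2/3
(1,2)B 4/5
(1,3)B 5/5
(1,4)B 3/3
(1,6)A 2/2
(1,7)A 2/2
(2,1)A 0/4
(2,2)B 5/7
(2,3)B 6/8
(2,4)B 3/6
(2,7)A 3/4
(3,2)B 3/6
(3,3)A 3/7
(3,4)A 5/7
(3,5)A 4/6
(3,6)B 1/6
(3,7)A 2/4
(4,1)B 1/2
(4,3)A 5/7
(4,4)A 6/7
(4,5)A 6/7
(4,6)A 4/7
(4,7)B 2/5
(5,2)A 1/5
(5,3)B 2/6
(5,4)A 4/6
(5,6)A 5/7
(5,7)B 1/5
(6,2)B 2/3
(6,3)B 2/4
(6,5)A 3/3
(6,6)A 3/4
(6,7)A 2/3
Sum over 33 particles: 2/3 + 4/5 + 5/5 + 3/3 + 2/2 + 2/2 + 0/4 + 5/7 + 6/8 + 3/6 + 3/4 + 3/6 + 3/7 + 5/7 + 4/6 + 1/6 + 2/4 + 1/2 + 5/7 + 6/7 + 6/7 + 4/7 + 2/5 + 1/5 + 2/6 + 4/6 + 5/7 + 1/5 + 2/3 + 2/4 + 3/3 + 3/4 + 2/3 = 8717/420; mean = 8717/420 ÷ 33 = 8717/13860 = 0.628932… → 0.629.

0.629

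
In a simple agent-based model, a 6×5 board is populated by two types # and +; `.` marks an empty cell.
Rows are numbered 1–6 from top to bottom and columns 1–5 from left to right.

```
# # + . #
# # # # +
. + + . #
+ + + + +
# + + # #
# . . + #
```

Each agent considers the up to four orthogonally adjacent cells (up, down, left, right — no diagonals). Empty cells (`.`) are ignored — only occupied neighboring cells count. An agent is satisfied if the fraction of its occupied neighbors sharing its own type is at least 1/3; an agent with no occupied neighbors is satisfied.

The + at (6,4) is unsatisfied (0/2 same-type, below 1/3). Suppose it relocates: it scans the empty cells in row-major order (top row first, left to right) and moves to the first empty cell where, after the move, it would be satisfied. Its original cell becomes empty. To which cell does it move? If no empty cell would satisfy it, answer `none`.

Vacating (6,4). Empty cells in order:
  (1,4): 1/3 same-type → satisfied — stop here.

(1,4)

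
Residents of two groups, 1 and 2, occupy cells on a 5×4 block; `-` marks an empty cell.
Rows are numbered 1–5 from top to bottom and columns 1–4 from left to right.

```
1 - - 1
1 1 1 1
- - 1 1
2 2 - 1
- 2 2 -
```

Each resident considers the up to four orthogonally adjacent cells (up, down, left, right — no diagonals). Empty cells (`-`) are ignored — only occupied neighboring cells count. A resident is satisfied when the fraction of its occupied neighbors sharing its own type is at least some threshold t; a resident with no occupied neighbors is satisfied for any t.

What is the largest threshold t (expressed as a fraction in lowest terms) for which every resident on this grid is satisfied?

1/1

(1,1)1 1/1
(1,4)1 1/1
(2,1)1 2/2
(2,2)1 2/2
(2,3)1 3/3
(2,4)1 3/3
(3,3)1 2/2
(3,4)1 3/3
(4,1)2 1/1
(4,2)2 2/2
(4,4)1 1/1
(5,2)2 2/2
(5,3)2 1/1
The smallest same-type fraction is 1/1 at (1,1), which reduces to 1/1. Any threshold above that leaves this resident unsatisfied.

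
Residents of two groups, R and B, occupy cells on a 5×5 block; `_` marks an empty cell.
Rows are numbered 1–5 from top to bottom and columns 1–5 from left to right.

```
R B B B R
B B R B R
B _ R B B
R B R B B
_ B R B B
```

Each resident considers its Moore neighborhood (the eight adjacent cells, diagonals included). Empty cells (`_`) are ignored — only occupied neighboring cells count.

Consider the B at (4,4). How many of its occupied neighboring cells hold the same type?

Occupied neighbors of (4,4): (3,3)=R, (3,4)=B, (3,5)=B, (4,3)=R, (4,5)=B, (5,3)=R, (5,4)=B, (5,5)=B.
Same type (B): 5 of 8.

5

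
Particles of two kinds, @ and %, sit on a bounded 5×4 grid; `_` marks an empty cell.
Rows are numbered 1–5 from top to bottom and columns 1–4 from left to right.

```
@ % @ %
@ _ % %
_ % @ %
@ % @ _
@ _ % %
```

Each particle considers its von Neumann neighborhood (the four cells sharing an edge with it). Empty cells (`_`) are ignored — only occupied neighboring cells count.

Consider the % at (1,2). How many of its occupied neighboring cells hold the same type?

0

Occupied neighbors of (1,2): (1,1)=@, (1,3)=@.
Same type (%): 0 of 2.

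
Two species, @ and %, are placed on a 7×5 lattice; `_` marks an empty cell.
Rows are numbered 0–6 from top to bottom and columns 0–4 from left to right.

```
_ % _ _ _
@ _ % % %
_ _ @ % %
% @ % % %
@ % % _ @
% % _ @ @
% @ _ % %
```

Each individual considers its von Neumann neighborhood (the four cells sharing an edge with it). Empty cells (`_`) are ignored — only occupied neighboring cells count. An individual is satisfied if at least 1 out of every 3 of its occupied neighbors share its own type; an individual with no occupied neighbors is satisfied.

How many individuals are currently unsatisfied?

5

(0,1)% 0/0 ✓
(1,0)@ 0/0 ✓
(1,2)% 1/2 ✓
(1,3)% 3/3 ✓
(1,4)% 2/2 ✓
(2,2)@ 0/3 ✗
(2,3)% 3/4 ✓
(2,4)% 3/3 ✓
(3,0)% 0/2 ✗
(3,1)@ 0/3 ✗
(3,2)% 2/4 ✓
(3,3)% 3/3 ✓
(3,4)% 2/3 ✓
(4,0)@ 0/3 ✗
(4,1)% 2/4 ✓
(4,2)% 2/2 ✓
(4,4)@ 1/2 ✓
(5,0)% 2/3 ✓
(5,1)% 2/3 ✓
(5,3)@ 1/2 ✓
(5,4)@ 2/3 ✓
(6,0)% 1/2 ✓
(6,1)@ 0/2 ✗
(6,3)% 1/2 ✓
(6,4)% 1/2 ✓
Unsatisfied: (2,2), (3,0), (3,1), (4,0), (6,1) — 5 in total.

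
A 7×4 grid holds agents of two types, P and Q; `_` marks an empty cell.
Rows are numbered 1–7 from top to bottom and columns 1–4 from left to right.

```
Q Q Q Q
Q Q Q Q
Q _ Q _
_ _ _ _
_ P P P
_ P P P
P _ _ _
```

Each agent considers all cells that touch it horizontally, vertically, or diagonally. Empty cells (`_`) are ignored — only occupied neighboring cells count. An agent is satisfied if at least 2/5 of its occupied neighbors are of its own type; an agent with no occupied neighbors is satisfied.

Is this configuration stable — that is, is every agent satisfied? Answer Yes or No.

Row 1: (1,1)Q 3/3 ✓ · (1,2)Q 5/5 ✓ · (1,3)Q 5/5 ✓ · (1,4)Q 3/3 ✓
Row 2: (2,1)Q 4/4 ✓ · (2,2)Q 7/7 ✓ · (2,3)Q 6/6 ✓ · (2,4)Q 4/4 ✓
Row 3: (3,1)Q 2/2 ✓ · (3,3)Q 3/3 ✓
Row 5: (5,2)P 3/3 ✓ · (5,3)P 5/5 ✓ · (5,4)P 3/3 ✓
Row 6: (6,2)P 4/4 ✓ · (6,3)P 5/5 ✓ · (6,4)P 3/3 ✓
Row 7: (7,1)P 1/1 ✓
All meet the threshold, so the configuration is stable.

Yes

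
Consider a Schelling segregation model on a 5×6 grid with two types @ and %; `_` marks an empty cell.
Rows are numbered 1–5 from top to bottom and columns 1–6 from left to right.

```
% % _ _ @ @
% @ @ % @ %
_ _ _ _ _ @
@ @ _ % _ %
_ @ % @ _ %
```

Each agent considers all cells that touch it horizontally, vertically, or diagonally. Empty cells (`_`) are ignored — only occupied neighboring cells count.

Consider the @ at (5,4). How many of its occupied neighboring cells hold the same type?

0

Occupied neighbors of (5,4): (4,4)=%, (5,3)=%.
Same type (@): 0 of 2.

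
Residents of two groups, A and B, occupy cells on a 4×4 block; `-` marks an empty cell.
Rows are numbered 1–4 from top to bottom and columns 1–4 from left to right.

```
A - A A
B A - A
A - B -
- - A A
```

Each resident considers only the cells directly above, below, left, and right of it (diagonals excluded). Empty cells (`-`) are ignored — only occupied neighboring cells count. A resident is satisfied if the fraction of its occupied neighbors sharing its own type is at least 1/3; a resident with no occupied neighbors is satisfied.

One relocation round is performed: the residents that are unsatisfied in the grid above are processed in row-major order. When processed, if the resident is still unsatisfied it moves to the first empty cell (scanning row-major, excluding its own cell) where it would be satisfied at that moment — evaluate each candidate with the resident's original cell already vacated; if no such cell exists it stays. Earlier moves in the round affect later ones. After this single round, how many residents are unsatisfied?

Initially unsatisfied (in order): (1,1), (2,1), (2,2), (3,1), (3,3).
  (1,1) → (1,2).
  (2,1) → (3,2).
  (2,2): now satisfied by earlier moves; stays.
  (3,1) → (1,1).
  (3,3): now satisfied by earlier moves; stays.
Resulting grid:
A A A A
- A - A
- B B -
- - A A
All satisfied now.

0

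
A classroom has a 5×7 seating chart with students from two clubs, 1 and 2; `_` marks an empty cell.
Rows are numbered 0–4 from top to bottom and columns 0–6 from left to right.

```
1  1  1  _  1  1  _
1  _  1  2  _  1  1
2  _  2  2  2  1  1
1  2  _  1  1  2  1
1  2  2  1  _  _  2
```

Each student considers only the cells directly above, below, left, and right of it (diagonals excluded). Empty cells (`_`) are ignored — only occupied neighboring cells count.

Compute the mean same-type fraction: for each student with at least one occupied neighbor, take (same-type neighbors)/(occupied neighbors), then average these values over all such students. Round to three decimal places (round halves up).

Row 0: (0,0)1 2/2 · (0,1)1 2/2 · (0,2)1 2/2 · (0,4)1 1/1 · (0,5)1 2/2
Row 1: (1,0)1 1/2 · (1,2)1 1/3 · (1,3)2 1/2 · (1,5)1 3/3 · (1,6)1 2/2
Row 2: (2,0)2 0/2 · (2,2)2 1/2 · (2,3)2 3/4 · (2,4)2 1/3 · (2,5)1 2/4 · (2,6)1 3/3
Row 3: (3,0)1 1/3 · (3,1)2 1/2 · (3,3)1 2/3 · (3,4)1 1/3 · (3,5)2 0/3 · (3,6)1 1/3
Row 4: (4,0)1 1/2 · (4,1)2 2/3 · (4,2)2 1/2 · (4,3)1 1/2 · (4,6)2 0/1
Sum over 27 students: 2/2 + 2/2 + 2/2 + 1/1 + 2/2 + 1/2 + 1/3 + 1/2 + 3/3 + 2/2 + 0/2 + 1/2 + 3/4 + 1/3 + 2/4 + 3/3 + 1/3 + 1/2 + 2/3 + 1/3 + 0/3 + 1/3 + 1/2 + 2/3 + 1/2 + 1/2 + 0/1 = 63/4; mean = 63/4 ÷ 27 = 7/12 = 0.583333… → 0.583.

0.583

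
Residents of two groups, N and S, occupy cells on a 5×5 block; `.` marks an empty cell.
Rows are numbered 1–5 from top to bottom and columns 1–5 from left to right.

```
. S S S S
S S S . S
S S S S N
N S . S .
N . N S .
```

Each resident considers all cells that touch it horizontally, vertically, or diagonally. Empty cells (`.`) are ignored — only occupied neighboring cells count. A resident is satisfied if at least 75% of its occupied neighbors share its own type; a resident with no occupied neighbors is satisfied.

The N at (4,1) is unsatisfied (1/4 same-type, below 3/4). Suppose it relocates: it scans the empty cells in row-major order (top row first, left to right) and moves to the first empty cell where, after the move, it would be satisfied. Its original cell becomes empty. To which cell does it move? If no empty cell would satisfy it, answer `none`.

none

Vacating (4,1). Empty cells in order:
  (1,1): 0/3 same-type → still unsatisfied.
  (2,4): 1/8 same-type → still unsatisfied.
  (4,3): 1/7 same-type → still unsatisfied.
  (4,5): 1/4 same-type → still unsatisfied.
  (5,2): 2/3 same-type → still unsatisfied.
  (5,5): 0/2 same-type → still unsatisfied.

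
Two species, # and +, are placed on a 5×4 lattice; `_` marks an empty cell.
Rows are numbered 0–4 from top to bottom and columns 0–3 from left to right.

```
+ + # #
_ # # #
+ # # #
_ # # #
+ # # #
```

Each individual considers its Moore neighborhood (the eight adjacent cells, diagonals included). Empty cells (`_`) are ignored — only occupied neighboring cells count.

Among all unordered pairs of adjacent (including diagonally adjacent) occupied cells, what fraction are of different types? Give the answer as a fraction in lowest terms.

1/5

Scan each occupied cell's neighbors to the right and below (and the two forward diagonals) so each pair is counted once.
Row 0: +(0,0)–+(0,1)= +(0,0)–#(1,1)≠ +(0,1)–#(0,2)≠ +(0,1)–#(1,1)≠ +(0,1)–#(1,2)≠ #(0,2)–#(0,3)= #(0,2)–#(1,2)= #(0,2)–#(1,3)= #(0,2)–#(1,1)= #(0,3)–#(1,3)= #(0,3)–#(1,2)=  → 4/11 unlike.
Row 1: #(1,1)–#(1,2)= #(1,1)–#(2,1)= #(1,1)–#(2,2)= #(1,1)–+(2,0)≠ #(1,2)–#(1,3)= #(1,2)–#(2,2)= #(1,2)–#(2,3)= #(1,2)–#(2,1)= #(1,3)–#(2,3)= #(1,3)–#(2,2)=  → 1/10 unlike.
Row 2: +(2,0)–#(2,1)≠ +(2,0)–#(3,1)≠ #(2,1)–#(2,2)= #(2,1)–#(3,1)= #(2,1)–#(3,2)= #(2,2)–#(2,3)= #(2,2)–#(3,2)= #(2,2)–#(3,3)= #(2,2)–#(3,1)= #(2,3)–#(3,3)= #(2,3)–#(3,2)=  → 2/11 unlike.
Row 3: #(3,1)–#(3,2)= #(3,1)–#(4,1)= #(3,1)–#(4,2)= #(3,1)–+(4,0)≠ #(3,2)–#(3,3)= #(3,2)–#(4,2)= #(3,2)–#(4,3)= #(3,2)–#(4,1)= #(3,3)–#(4,3)= #(3,3)–#(4,2)=  → 1/10 unlike.
Row 4: +(4,0)–#(4,1)≠ #(4,1)–#(4,2)= #(4,2)–#(4,3)=  → 1/3 unlike.
Total adjacent occupied pairs: 45; unlike-type pairs: 9.
9/45 reduces to 1/5.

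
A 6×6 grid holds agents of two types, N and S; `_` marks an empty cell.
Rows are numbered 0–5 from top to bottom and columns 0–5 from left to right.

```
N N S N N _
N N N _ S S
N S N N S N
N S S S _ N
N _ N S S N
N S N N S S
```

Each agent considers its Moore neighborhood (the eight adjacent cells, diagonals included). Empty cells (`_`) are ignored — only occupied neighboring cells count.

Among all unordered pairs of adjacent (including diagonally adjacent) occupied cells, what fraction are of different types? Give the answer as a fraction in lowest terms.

Scan each occupied cell's neighbors to the right and below (and the two forward diagonals) so each pair is counted once.
From row 0: 7 unlike of 15 pairs (running 7/15).
From row 1: 6 unlike of 16 pairs (running 13/31).
From row 2: 12 unlike of 18 pairs (running 25/49).
From row 3: 6 unlike of 13 pairs (running 31/62).
From row 4: 9 unlike of 16 pairs (running 40/78).
From row 5: 3 unlike of 5 pairs (running 43/83).
Total adjacent occupied pairs: 83; unlike-type pairs: 43.
43/83 is already in lowest terms.

43/83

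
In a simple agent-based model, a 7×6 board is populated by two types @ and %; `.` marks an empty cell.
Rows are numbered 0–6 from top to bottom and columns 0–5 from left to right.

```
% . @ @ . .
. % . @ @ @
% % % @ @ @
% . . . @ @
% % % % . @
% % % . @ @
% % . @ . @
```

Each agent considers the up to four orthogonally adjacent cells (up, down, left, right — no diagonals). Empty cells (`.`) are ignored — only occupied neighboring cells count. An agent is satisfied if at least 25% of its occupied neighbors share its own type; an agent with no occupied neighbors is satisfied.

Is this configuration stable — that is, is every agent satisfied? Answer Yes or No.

Yes

(0,0)% 0/0 satisfied
(0,2)@ 1/1 satisfied
(0,3)@ 2/2 satisfied
(1,1)% 1/1 satisfied
(1,3)@ 3/3 satisfied
(1,4)@ 3/3 satisfied
(1,5)@ 2/2 satisfied
(2,0)% 2/2 satisfied
(2,1)% 3/3 satisfied
(2,2)% 1/2 satisfied
(2,3)@ 2/3 satisfied
(2,4)@ 4/4 satisfied
(2,5)@ 3/3 satisfied
(3,0)% 2/2 satisfied
(3,4)@ 2/2 satisfied
(3,5)@ 3/3 satisfied
(4,0)% 3/3 satisfied
(4,1)% 3/3 satisfied
(4,2)% 3/3 satisfied
(4,3)% 1/1 satisfied
(4,5)@ 2/2 satisfied
(5,0)% 3/3 satisfied
(5,1)% 4/4 satisfied
(5,2)% 2/2 satisfied
(5,4)@ 1/1 satisfied
(5,5)@ 3/3 satisfied
(6,0)% 2/2 satisfied
(6,1)% 2/2 satisfied
(6,3)@ 0/0 satisfied
(6,5)@ 1/1 satisfied
All meet the threshold, so the configuration is stable.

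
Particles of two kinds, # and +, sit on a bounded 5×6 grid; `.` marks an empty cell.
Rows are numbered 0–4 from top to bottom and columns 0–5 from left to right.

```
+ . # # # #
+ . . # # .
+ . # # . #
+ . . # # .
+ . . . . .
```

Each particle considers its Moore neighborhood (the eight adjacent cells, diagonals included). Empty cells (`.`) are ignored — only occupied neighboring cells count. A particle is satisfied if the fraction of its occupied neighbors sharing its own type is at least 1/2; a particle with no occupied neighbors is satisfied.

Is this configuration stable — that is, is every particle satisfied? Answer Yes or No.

(0,0)+ 1/1 ✓
(0,2)# 2/2 ✓
(0,3)# 4/4 ✓
(0,4)# 4/4 ✓
(0,5)# 2/2 ✓
(1,0)+ 2/2 ✓
(1,3)# 6/6 ✓
(1,4)# 6/6 ✓
(2,0)+ 2/2 ✓
(2,2)# 3/3 ✓
(2,3)# 5/5 ✓
(2,5)# 2/2 ✓
(3,0)+ 2/2 ✓
(3,3)# 3/3 ✓
(3,4)# 3/3 ✓
(4,0)+ 1/1 ✓
All meet the threshold, so the configuration is stable.

Yes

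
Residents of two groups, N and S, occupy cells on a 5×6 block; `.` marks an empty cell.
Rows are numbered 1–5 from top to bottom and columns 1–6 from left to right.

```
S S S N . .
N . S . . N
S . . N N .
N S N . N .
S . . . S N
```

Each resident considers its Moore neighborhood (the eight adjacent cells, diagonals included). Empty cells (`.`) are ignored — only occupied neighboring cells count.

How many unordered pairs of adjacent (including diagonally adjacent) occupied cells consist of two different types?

Scan each occupied cell's neighbors to the right and below (and the two forward diagonals) so each pair is counted once.
Row 1: S(1,1)–S(1,2)= S(1,1)–N(2,1)≠ S(1,2)–S(1,3)= S(1,2)–S(2,3)= S(1,2)–N(2,1)≠ S(1,3)–N(1,4)≠ S(1,3)–S(2,3)= N(1,4)–S(2,3)≠  → 4/8 unlike.
Row 2: N(2,1)–S(3,1)≠ S(2,3)–N(3,4)≠ N(2,6)–N(3,5)=  → 2/3 unlike.
Row 3: S(3,1)–N(4,1)≠ S(3,1)–S(4,2)= N(3,4)–N(3,5)= N(3,4)–N(4,5)= N(3,4)–N(4,3)= N(3,5)–N(4,5)=  → 1/6 unlike.
Row 4: N(4,1)–S(4,2)≠ N(4,1)–S(5,1)≠ S(4,2)–N(4,3)≠ S(4,2)–S(5,1)= N(4,5)–S(5,5)≠ N(4,5)–N(5,6)=  → 4/6 unlike.
Row 5: S(5,5)–N(5,6)≠  → 1/1 unlike.
Total adjacent occupied pairs: 24; unlike-type pairs: 12.

12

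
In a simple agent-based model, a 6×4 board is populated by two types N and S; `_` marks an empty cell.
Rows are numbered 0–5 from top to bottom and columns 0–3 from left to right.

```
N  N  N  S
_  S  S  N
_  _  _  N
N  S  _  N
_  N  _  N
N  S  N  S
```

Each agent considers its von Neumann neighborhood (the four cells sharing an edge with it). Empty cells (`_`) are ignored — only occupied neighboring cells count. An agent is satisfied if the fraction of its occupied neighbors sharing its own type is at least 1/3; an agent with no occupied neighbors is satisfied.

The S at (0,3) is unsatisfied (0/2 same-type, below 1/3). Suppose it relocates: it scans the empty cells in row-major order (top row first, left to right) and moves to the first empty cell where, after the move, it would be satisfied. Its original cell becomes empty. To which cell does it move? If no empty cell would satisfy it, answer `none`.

(1,0)

Vacating (0,3). Empty cells in order:
  (1,0): 1/2 same-type → satisfied — stop here.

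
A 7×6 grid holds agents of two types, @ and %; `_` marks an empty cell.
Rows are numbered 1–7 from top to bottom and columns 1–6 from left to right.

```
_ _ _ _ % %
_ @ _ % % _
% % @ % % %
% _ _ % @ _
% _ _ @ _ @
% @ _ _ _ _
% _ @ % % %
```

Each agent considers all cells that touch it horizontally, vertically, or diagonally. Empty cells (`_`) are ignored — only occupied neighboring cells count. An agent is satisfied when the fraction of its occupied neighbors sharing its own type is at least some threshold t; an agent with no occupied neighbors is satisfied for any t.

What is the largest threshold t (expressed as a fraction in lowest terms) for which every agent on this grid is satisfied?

(1,5)% 3/3
(1,6)% 2/2
(2,2)@ 1/3
(2,4)% 4/5
(2,5)% 6/6
(3,1)% 2/3
(3,2)% 2/4
(3,3)@ 1/5
(3,4)% 4/6
(3,5)% 5/6
(3,6)% 2/3
(4,1)% 3/3
(4,4)% 2/5
(4,5)@ 2/6
(5,1)% 2/3
(5,4)@ 1/2
(5,6)@ 1/1
(6,1)% 2/3
(6,2)@ 1/4
(7,1)% 1/2
(7,3)@ 1/2
(7,4)% 1/2
(7,5)% 2/2
(7,6)% 1/1
The smallest same-type fraction is 1/5 at (3,3), which reduces to 1/5. Any threshold above that leaves this agent unsatisfied.

1/5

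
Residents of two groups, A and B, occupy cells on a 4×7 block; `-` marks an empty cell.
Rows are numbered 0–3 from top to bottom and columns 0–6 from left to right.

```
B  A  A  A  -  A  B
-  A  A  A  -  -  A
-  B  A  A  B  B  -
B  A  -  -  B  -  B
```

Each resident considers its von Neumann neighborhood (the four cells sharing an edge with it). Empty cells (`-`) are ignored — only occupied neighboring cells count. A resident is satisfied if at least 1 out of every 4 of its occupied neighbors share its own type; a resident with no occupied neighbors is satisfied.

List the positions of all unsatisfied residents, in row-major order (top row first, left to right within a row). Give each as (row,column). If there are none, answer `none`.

(0,0), (0,5), (0,6), (1,6), (2,1), (3,0), (3,1)

Row 0: (0,0)B 0/1 not · (0,1)A 2/3 satisfied · (0,2)A 3/3 satisfied · (0,3)A 2/2 satisfied · (0,5)A 0/1 not · (0,6)B 0/2 not
Row 1: (1,1)A 2/3 satisfied · (1,2)A 4/4 satisfied · (1,3)A 3/3 satisfied · (1,6)A 0/1 not
Row 2: (2,1)B 0/3 not · (2,2)A 2/3 satisfied · (2,3)A 2/3 satisfied · (2,4)B 2/3 satisfied · (2,5)B 1/1 satisfied
Row 3: (3,0)B 0/1 not · (3,1)A 0/2 not · (3,4)B 1/1 satisfied · (3,6)B 0/0 satisfied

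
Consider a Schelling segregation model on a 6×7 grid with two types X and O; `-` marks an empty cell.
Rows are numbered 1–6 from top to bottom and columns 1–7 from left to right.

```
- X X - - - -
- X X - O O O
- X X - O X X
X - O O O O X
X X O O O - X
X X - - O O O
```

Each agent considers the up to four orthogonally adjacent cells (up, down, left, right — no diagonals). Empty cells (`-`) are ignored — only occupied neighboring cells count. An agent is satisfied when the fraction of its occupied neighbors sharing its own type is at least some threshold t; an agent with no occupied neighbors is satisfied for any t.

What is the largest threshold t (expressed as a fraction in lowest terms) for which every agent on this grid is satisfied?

(1,2)X 2/2
(1,3)X 2/2
(2,2)X 3/3
(2,3)X 3/3
(2,5)O 2/2
(2,6)O 2/3
(2,7)O 1/2
(3,2)X 2/2
(3,3)X 2/3
(3,5)O 2/3
(3,6)X 1/4
(3,7)X 2/3
(4,1)X 1/1
(4,3)O 2/3
(4,4)O 3/3
(4,5)O 4/4
(4,6)O 1/3
(4,7)X 2/3
(5,1)X 3/3
(5,2)X 2/3
(5,3)O 2/3
(5,4)O 3/3
(5,5)O 3/3
(5,7)X 1/2
(6,1)X 2/2
(6,2)X 2/2
(6,5)O 2/2
(6,6)O 2/2
(6,7)O 1/2
The smallest same-type fraction is 1/4 at (3,6), which reduces to 1/4. Any threshold above that leaves this agent unsatisfied.

1/4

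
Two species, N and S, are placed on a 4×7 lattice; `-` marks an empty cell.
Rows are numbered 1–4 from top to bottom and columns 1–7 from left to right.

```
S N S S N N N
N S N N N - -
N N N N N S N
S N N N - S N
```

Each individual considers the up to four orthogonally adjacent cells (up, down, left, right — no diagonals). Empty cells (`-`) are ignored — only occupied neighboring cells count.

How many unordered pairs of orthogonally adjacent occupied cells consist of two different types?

15

Scan each occupied cell's neighbors to the right and below so each pair is counted once.
From row 1: 7 unlike of 11 pairs (running 7/11).
From row 2: 3 unlike of 9 pairs (running 10/20).
From row 3: 3 unlike of 12 pairs (running 13/32).
From row 4: 2 unlike of 4 pairs (running 15/36).
Total adjacent occupied pairs: 36; unlike-type pairs: 15.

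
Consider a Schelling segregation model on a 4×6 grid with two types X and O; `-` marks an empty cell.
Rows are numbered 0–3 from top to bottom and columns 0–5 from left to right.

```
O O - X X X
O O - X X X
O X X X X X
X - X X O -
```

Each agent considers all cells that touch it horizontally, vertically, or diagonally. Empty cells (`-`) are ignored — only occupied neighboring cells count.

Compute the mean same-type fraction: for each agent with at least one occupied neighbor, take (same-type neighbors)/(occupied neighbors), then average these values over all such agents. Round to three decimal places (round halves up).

Row 0: (0,0)O 3/3 · (0,1)O 3/3 · (0,3)X 3/3 · (0,4)X 5/5 · (0,5)X 3/3
Row 1: (1,0)O 4/5 · (1,1)O 4/6 · (1,3)X 6/6 · (1,4)X 8/8 · (1,5)X 5/5
Row 2: (2,0)O 2/4 · (2,1)X 3/6 · (2,2)X 5/6 · (2,3)X 6/7 · (2,4)X 6/7 · (2,5)X 3/4
Row 3: (3,0)X 1/2 · (3,2)X 4/4 · (3,3)X 4/5 · (3,4)O 0/4
Sum over 20 agents: 3/3 + 3/3 + 3/3 + 5/5 + 3/3 + 4/5 + 4/6 + 6/6 + 8/8 + 5/5 + 2/4 + 3/6 + 5/6 + 6/7 + 6/7 + 3/4 + 1/2 + 4/4 + 4/5 + 0/4 = 2249/140; mean = 2249/140 ÷ 20 = 2249/2800 = 0.803214… → 0.803.

0.803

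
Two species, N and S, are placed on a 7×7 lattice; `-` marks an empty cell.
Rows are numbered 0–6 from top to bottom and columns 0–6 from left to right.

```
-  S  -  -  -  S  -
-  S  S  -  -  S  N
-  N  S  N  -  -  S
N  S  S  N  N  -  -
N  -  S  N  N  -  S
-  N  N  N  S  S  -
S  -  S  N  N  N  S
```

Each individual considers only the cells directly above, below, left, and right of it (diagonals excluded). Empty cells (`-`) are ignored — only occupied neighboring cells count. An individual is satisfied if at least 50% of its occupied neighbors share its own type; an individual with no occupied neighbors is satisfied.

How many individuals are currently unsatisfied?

9

(0,1)S 1/1 ok
(0,5)S 1/1 ok
(1,1)S 2/3 ok
(1,2)S 2/2 ok
(1,5)S 1/2 ok
(1,6)N 0/2 unhappy
(2,1)N 0/3 unhappy
(2,2)S 2/4 ok
(2,3)N 1/2 ok
(2,6)S 0/1 unhappy
(3,0)N 1/2 ok
(3,1)S 1/3 unhappy
(3,2)S 3/4 ok
(3,3)N 3/4 ok
(3,4)N 2/2 ok
(4,0)N 1/1 ok
(4,2)S 1/3 unhappy
(4,3)N 3/4 ok
(4,4)N 2/3 ok
(4,6)S 0/0 ok
(5,1)N 1/1 ok
(5,2)N 2/4 ok
(5,3)N 3/4 ok
(5,4)S 1/4 unhappy
(5,5)S 1/2 ok
(6,0)S 0/0 ok
(6,2)S 0/2 unhappy
(6,3)N 2/3 ok
(6,4)N 2/3 ok
(6,5)N 1/3 unhappy
(6,6)S 0/1 unhappy
Unsatisfied: (1,6), (2,1), (2,6), (3,1), (4,2), (5,4), (6,2), (6,5), (6,6) — 9 in total.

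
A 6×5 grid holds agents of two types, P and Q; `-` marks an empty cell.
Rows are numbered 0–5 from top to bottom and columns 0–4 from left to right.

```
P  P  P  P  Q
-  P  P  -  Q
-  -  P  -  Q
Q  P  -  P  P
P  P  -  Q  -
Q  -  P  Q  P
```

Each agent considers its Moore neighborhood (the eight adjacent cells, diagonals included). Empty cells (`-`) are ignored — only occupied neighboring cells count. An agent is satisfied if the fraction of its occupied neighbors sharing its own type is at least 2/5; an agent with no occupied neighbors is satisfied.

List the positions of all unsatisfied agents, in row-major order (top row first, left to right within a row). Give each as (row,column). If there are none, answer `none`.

(0,0)P 2/2 ok
(0,1)P 4/4 ok
(0,2)P 4/4 ok
(0,3)P 2/4 ok
(0,4)Q 1/2 ok
(1,1)P 5/5 ok
(1,2)P 5/5 ok
(1,4)Q 2/3 ok
(2,2)P 4/4 ok
(2,4)Q 1/3 unhappy
(3,0)Q 0/3 unhappy
(3,1)P 3/4 ok
(3,3)P 2/4 ok
(3,4)P 1/3 unhappy
(4,0)P 2/4 ok
(4,1)P 3/5 ok
(4,3)Q 1/5 unhappy
(5,0)Q 0/2 unhappy
(5,2)P 1/3 unhappy
(5,3)Q 1/3 unhappy
(5,4)P 0/2 unhappy

(2,4), (3,0), (3,4), (4,3), (5,0), (5,2), (5,3), (5,4)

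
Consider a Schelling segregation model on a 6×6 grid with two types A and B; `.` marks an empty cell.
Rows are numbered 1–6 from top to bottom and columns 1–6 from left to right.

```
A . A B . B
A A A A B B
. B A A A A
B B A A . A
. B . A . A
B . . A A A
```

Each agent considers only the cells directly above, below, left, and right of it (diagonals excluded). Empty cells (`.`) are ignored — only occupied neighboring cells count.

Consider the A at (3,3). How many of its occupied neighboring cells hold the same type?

3

Occupied neighbors of (3,3): (2,3)=A, (4,3)=A, (3,2)=B, (3,4)=A.
Same type (A): 3 of 4.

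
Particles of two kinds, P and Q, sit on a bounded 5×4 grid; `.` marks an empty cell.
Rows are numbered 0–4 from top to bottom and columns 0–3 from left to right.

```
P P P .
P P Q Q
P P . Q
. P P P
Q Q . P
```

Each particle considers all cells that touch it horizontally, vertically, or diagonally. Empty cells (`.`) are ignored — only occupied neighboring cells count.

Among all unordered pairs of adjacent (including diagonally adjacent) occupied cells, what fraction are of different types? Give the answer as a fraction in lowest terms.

Scan each occupied cell's neighbors to the right and below (and the two forward diagonals) so each pair is counted once.
Row 0: P(0,0)–P(0,1)= P(0,0)–P(1,0)= P(0,0)–P(1,1)= P(0,1)–P(0,2)= P(0,1)–P(1,1)= P(0,1)–Q(1,2)≠ P(0,1)–P(1,0)= P(0,2)–Q(1,2)≠ P(0,2)–Q(1,3)≠ P(0,2)–P(1,1)=  → 3/10 unlike.
Row 1: P(1,0)–P(1,1)= P(1,0)–P(2,0)= P(1,0)–P(2,1)= P(1,1)–Q(1,2)≠ P(1,1)–P(2,1)= P(1,1)–P(2,0)= Q(1,2)–Q(1,3)= Q(1,2)–Q(2,3)= Q(1,2)–P(2,1)≠ Q(1,3)–Q(2,3)=  → 2/10 unlike.
Row 2: P(2,0)–P(2,1)= P(2,0)–P(3,1)= P(2,1)–P(3,1)= P(2,1)–P(3,2)= Q(2,3)–P(3,3)≠ Q(2,3)–P(3,2)≠  → 2/6 unlike.
Row 3: P(3,1)–P(3,2)= P(3,1)–Q(4,1)≠ P(3,1)–Q(4,0)≠ P(3,2)–P(3,3)= P(3,2)–P(4,3)= P(3,2)–Q(4,1)≠ P(3,3)–P(4,3)=  → 3/7 unlike.
Row 4: Q(4,0)–Q(4,1)=  → 0/1 unlike.
Total adjacent occupied pairs: 34; unlike-type pairs: 10.
10/34 reduces to 5/17.

5/17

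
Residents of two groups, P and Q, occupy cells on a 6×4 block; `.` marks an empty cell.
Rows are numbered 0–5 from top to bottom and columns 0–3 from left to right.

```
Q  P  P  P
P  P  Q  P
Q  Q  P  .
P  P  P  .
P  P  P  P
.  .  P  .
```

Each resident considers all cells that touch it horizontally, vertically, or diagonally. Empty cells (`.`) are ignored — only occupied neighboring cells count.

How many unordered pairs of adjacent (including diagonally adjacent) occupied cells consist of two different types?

Scan each occupied cell's neighbors to the right and below (and the two forward diagonals) so each pair is counted once.
From row 0: 6 unlike of 13 pairs (running 6/13).
From row 1: 7 unlike of 11 pairs (running 13/24).
From row 2: 6 unlike of 9 pairs (running 19/33).
From row 3: 0 unlike of 10 pairs (running 19/43).
From row 4: 0 unlike of 6 pairs (running 19/49).
Total adjacent occupied pairs: 49; unlike-type pairs: 19.

19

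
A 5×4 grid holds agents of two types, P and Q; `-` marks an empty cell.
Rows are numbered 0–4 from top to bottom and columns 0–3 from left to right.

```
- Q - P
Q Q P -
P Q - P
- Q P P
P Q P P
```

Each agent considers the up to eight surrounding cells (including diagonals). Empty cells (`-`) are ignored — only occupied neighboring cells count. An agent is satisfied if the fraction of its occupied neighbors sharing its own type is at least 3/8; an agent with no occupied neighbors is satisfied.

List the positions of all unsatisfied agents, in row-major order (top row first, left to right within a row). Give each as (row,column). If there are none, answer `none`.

(2,0), (3,1), (4,0), (4,1)

(0,1)Q 2/3 ✓
(0,3)P 1/1 ✓
(1,0)Q 3/4 ✓
(1,1)Q 3/5 ✓
(1,2)P 2/5 ✓
(2,0)P 0/4 ✗
(2,1)Q 3/6 ✓
(2,3)P 3/3 ✓
(3,1)Q 2/6 ✗
(3,2)P 4/7 ✓
(3,3)P 4/4 ✓
(4,0)P 0/2 ✗
(4,1)Q 1/4 ✗
(4,2)P 3/5 ✓
(4,3)P 3/3 ✓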